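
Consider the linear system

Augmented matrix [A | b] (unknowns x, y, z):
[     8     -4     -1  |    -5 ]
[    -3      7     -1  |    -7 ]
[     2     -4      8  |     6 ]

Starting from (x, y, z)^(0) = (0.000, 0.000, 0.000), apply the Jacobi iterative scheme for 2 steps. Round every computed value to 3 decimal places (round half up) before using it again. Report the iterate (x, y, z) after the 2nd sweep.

Iteration 1:
  x = (-5 - (-4)·0.000 - (-1)·0.000) / (8) = -0.625
  y = (-7 - (-3)·0.000 - (-1)·0.000) / (7) = -1.000
  z = (6 - (2)·0.000 - (-4)·0.000) / (8) = 0.750
Iteration 2:
  x = (-5 - (-4)·-1.000 - (-1)·0.750) / (8) = -1.031
  y = (-7 - (-3)·-0.625 - (-1)·0.750) / (7) = -1.161
  z = (6 - (2)·-0.625 - (-4)·-1.000) / (8) = 0.406

(-1.031, -1.161, 0.406)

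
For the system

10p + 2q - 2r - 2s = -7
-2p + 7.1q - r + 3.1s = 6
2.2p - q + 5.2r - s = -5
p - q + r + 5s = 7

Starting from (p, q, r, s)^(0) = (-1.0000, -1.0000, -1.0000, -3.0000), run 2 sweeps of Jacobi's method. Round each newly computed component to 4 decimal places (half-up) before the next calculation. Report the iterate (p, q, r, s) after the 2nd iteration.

Iteration 1:
  p = (-7 - (2)·-1.0000 - (-2)·-1.0000 - (-2)·-3.0000) / (10) = -1.3000
  q = (6 - (-2)·-1.0000 - (-1)·-1.0000 - (3.1)·-3.0000) / (7.1) = 1.7324
  r = (-5 - (2.2)·-1.0000 - (-1)·-1.0000 - (-1)·-3.0000) / (5.2) = -1.3077
  s = (7 - (1)·-1.0000 - (-1)·-1.0000 - (1)·-1.0000) / (5) = 1.6000
Iteration 2:
  p = (-7 - (2)·1.7324 - (-2)·-1.3077 - (-2)·1.6000) / (10) = -0.9880
  q = (6 - (-2)·-1.3000 - (-1)·-1.3077 - (3.1)·1.6000) / (7.1) = -0.4039
  r = (-5 - (2.2)·-1.3000 - (-1)·1.7324 - (-1)·1.6000) / (5.2) = 0.2293
  s = (7 - (1)·-1.3000 - (-1)·1.7324 - (1)·-1.3077) / (5) = 2.2680

(-0.9880, -0.4039, 0.2293, 2.2680)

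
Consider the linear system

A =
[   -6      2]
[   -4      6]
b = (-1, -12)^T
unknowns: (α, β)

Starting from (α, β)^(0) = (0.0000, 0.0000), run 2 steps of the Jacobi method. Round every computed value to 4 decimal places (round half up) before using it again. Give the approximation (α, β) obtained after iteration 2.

(-0.5000, -1.8889)

Iteration 1:
  α = (-1 - (2)·0.0000) / (-6) = 0.1667
  β = (-12 - (-4)·0.0000) / (6) = -2.0000
Iteration 2:
  α = (-1 - (2)·-2.0000) / (-6) = -0.5000
  β = (-12 - (-4)·0.1667) / (6) = -1.8889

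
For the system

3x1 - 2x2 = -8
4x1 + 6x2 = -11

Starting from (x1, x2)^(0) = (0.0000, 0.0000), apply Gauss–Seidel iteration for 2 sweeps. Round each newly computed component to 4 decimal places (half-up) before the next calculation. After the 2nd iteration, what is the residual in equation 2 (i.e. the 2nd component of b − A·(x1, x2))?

Iteration 1:
  x1 = (-8 - (-2)·0.0000) / (3) = -2.6667
  x2 = (-11 - (4)·-2.6667) / (6) = -0.0555
Iteration 2:
  x1 = (-8 - (-2)·-0.0555) / (3) = -2.7037
  x2 = (-11 - (4)·-2.7037) / (6) = -0.0309
Residual b − A·x = (0.0493, 0.0002)

0.0002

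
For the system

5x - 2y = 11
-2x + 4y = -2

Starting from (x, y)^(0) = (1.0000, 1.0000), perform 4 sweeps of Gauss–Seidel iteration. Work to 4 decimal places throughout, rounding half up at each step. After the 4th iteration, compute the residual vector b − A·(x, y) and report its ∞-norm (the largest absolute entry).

0.0032

Iteration 1:
  x = (11 - (-2)·1.0000) / (5) = 2.6000
  y = (-2 - (-2)·2.6000) / (4) = 0.8000
Iteration 2:
  x = (11 - (-2)·0.8000) / (5) = 2.5200
  y = (-2 - (-2)·2.5200) / (4) = 0.7600
Iteration 3:
  x = (11 - (-2)·0.7600) / (5) = 2.5040
  y = (-2 - (-2)·2.5040) / (4) = 0.7520
Iteration 4:
  x = (11 - (-2)·0.7520) / (5) = 2.5008
  y = (-2 - (-2)·2.5008) / (4) = 0.7504
Residual b − A·x = (-0.0032, 0.0000); ∞-norm = 0.0032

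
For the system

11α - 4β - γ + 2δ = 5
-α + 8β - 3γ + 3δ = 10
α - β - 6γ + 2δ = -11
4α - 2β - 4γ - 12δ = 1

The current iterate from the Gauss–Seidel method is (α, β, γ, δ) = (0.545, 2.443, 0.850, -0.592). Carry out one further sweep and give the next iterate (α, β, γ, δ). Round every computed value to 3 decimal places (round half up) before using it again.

One sweep:
  α = (5 - (-4)·2.443 - (-1)·0.850 - (2)·-0.592) / (11) = 1.528
  β = (10 - (-1)·1.528 - (-3)·0.850 - (3)·-0.592) / (8) = 1.982
  γ = (-11 - (1)·1.528 - (-1)·1.982 - (2)·-0.592) / (-6) = 1.560
  δ = (1 - (4)·1.528 - (-2)·1.982 - (-4)·1.560) / (-12) = -0.424

(1.528, 1.982, 1.560, -0.424)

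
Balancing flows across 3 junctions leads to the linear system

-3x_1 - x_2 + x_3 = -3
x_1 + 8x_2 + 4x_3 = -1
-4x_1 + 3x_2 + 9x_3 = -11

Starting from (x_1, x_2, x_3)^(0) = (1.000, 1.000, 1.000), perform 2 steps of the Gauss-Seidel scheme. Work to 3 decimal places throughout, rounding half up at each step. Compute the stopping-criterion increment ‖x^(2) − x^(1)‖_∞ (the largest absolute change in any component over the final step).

Iteration 1:
  x_1 = (-3 - (-1)·1.000 - (1)·1.000) / (-3) = 1.000
  x_2 = (-1 - (1)·1.000 - (4)·1.000) / (8) = -0.750
  x_3 = (-11 - (-4)·1.000 - (3)·-0.750) / (9) = -0.528
Iteration 2:
  x_1 = (-3 - (-1)·-0.750 - (1)·-0.528) / (-3) = 1.074
  x_2 = (-1 - (1)·1.074 - (4)·-0.528) / (8) = 0.005
  x_3 = (-11 - (-4)·1.074 - (3)·0.005) / (9) = -0.747
Change: (0.074, 0.755, -0.219) → max |·| = 0.755

0.755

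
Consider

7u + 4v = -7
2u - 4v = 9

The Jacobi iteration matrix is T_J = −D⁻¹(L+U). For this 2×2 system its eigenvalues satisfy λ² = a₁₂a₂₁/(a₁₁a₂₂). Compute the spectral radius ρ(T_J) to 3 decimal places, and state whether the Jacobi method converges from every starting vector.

0.535

a₁₂a₂₁/(a₁₁a₂₂) = (4)·(2) / ((7)·(-4)) = -0.285714
ρ = √|-0.285714| = √0.285714 = 0.535
ρ < 1, so Jacobi converges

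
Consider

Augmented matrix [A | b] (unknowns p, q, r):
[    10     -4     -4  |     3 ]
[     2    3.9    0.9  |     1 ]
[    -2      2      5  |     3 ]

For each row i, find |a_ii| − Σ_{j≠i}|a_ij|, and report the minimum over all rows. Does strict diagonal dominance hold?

row 1: |10| − (4+4) = 2
row 2: |3.9| − (2+0.9) = 1
row 3: |5| − (2+2) = 1
minimum over rows = 1 → strictly diagonally dominant (convergence guaranteed)

1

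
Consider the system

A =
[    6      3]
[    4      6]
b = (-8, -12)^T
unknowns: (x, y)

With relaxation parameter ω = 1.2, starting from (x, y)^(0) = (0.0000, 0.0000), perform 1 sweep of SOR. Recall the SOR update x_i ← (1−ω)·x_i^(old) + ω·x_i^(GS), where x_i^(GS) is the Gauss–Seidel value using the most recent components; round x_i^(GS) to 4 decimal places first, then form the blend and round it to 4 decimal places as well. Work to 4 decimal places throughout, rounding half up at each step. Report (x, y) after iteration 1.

(-1.6000, -1.1200)

Iteration 1:
  x: GS value = (-8 - (3)·0.0000) / (6) = -1.3333;  x ← (1−ω)·0.0000 + ω·-1.3333 = -1.6000
  y: GS value = (-12 - (4)·-1.6000) / (6) = -0.9333;  y ← (1−ω)·0.0000 + ω·-0.9333 = -1.1200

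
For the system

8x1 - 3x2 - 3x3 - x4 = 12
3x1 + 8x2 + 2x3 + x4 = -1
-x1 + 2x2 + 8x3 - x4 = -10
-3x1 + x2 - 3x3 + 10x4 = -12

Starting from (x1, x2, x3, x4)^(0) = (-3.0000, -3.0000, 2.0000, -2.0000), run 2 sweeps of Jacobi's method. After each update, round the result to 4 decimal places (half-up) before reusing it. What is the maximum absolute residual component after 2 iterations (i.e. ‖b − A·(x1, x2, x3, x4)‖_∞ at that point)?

3.5252

Iteration 1:
  x1 = (12 - (-3)·-3.0000 - (-3)·2.0000 - (-1)·-2.0000) / (8) = 0.8750
  x2 = (-1 - (3)·-3.0000 - (2)·2.0000 - (1)·-2.0000) / (8) = 0.7500
  x3 = (-10 - (-1)·-3.0000 - (2)·-3.0000 - (-1)·-2.0000) / (8) = -1.1250
  x4 = (-12 - (-3)·-3.0000 - (1)·-3.0000 - (-3)·2.0000) / (10) = -1.2000
Iteration 2:
  x1 = (12 - (-3)·0.7500 - (-3)·-1.1250 - (-1)·-1.2000) / (8) = 1.2094
  x2 = (-1 - (3)·0.8750 - (2)·-1.1250 - (1)·-1.2000) / (8) = -0.0219
  x3 = (-10 - (-1)·0.8750 - (2)·0.7500 - (-1)·-1.2000) / (8) = -1.4781
  x4 = (-12 - (-3)·0.8750 - (1)·0.7500 - (-3)·-1.1250) / (10) = -1.3500
Residual b − A·x = (-3.5252, -0.1468, 1.7280, 0.7158); ∞-norm = 3.5252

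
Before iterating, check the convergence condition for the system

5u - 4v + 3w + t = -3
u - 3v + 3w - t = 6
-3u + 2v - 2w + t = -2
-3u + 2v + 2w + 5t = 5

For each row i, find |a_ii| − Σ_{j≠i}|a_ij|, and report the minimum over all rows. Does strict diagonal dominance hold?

-4

row 1: |5| − (4+3+1) = -3
row 2: |-3| − (1+3+1) = -2
row 3: |-2| − (3+2+1) = -4
row 4: |5| − (3+2+2) = -2
minimum over rows = -4 → not strictly diagonally dominant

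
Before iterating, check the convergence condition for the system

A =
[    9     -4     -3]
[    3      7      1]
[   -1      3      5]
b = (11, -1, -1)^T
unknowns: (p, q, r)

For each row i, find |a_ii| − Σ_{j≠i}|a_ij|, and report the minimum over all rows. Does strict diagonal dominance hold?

1

row 1: |9| − (4+3) = 2
row 2: |7| − (3+1) = 3
row 3: |5| − (1+3) = 1
minimum over rows = 1 → strictly diagonally dominant (convergence guaranteed)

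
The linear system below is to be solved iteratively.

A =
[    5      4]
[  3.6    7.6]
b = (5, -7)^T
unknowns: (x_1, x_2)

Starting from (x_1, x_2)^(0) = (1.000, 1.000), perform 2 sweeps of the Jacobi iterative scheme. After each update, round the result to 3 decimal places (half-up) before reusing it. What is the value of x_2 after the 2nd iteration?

-1.016

Iteration 1:
  x_1 = (5 - (4)·1.000) / (5) = 0.200
  x_2 = (-7 - (3.6)·1.000) / (7.6) = -1.395
Iteration 2:
  x_1 = (5 - (4)·-1.395) / (5) = 2.116
  x_2 = (-7 - (3.6)·0.200) / (7.6) = -1.016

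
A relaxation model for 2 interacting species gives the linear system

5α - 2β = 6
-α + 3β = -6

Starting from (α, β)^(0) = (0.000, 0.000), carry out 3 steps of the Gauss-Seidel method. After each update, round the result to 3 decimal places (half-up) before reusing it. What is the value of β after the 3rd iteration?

Iteration 1:
  α = (6 - (-2)·0.000) / (5) = 1.200
  β = (-6 - (-1)·1.200) / (3) = -1.600
Iteration 2:
  α = (6 - (-2)·-1.600) / (5) = 0.560
  β = (-6 - (-1)·0.560) / (3) = -1.813
Iteration 3:
  α = (6 - (-2)·-1.813) / (5) = 0.475
  β = (-6 - (-1)·0.475) / (3) = -1.842

-1.842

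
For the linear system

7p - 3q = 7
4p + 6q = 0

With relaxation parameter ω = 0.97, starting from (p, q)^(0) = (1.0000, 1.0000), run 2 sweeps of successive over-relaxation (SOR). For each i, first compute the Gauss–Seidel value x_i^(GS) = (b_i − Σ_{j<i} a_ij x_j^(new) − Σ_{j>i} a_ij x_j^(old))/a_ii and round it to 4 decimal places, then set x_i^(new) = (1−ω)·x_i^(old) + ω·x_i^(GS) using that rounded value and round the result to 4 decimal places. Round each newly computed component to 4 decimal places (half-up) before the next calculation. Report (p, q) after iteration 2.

Iteration 1:
  p: GS value = (7 - (-3)·1.0000) / (7) = 1.4286;  p ← (1−ω)·1.0000 + ω·1.4286 = 1.4157
  q: GS value = (0 - (4)·1.4157) / (6) = -0.9438;  q ← (1−ω)·1.0000 + ω·-0.9438 = -0.8855
Iteration 2:
  p: GS value = (7 - (-3)·-0.8855) / (7) = 0.6205;  p ← (1−ω)·1.4157 + ω·0.6205 = 0.6444
  q: GS value = (0 - (4)·0.6444) / (6) = -0.4296;  q ← (1−ω)·-0.8855 + ω·-0.4296 = -0.4433

(0.6444, -0.4433)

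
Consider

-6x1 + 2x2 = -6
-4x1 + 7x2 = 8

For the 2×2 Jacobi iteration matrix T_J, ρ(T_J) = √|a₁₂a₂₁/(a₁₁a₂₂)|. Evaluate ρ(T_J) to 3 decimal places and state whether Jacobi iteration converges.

0.436

a₁₂a₂₁/(a₁₁a₂₂) = (2)·(-4) / ((-6)·(7)) = 0.190476
ρ = √|0.190476| = √0.190476 = 0.436
ρ < 1, so Jacobi converges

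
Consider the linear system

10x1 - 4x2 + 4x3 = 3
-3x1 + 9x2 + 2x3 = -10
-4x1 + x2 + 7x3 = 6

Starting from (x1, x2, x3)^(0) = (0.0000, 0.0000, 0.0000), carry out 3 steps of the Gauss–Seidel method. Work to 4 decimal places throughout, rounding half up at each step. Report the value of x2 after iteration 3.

Iteration 1:
  x1 = (3 - (-4)·0.0000 - (4)·0.0000) / (10) = 0.3000
  x2 = (-10 - (-3)·0.3000 - (2)·0.0000) / (9) = -1.0111
  x3 = (6 - (-4)·0.3000 - (1)·-1.0111) / (7) = 1.1730
Iteration 2:
  x1 = (3 - (-4)·-1.0111 - (4)·1.1730) / (10) = -0.5736
  x2 = (-10 - (-3)·-0.5736 - (2)·1.1730) / (9) = -1.5630
  x3 = (6 - (-4)·-0.5736 - (1)·-1.5630) / (7) = 0.7527
Iteration 3:
  x1 = (3 - (-4)·-1.5630 - (4)·0.7527) / (10) = -0.6263
  x2 = (-10 - (-3)·-0.6263 - (2)·0.7527) / (9) = -1.4871
  x3 = (6 - (-4)·-0.6263 - (1)·-1.4871) / (7) = 0.7117

-1.4871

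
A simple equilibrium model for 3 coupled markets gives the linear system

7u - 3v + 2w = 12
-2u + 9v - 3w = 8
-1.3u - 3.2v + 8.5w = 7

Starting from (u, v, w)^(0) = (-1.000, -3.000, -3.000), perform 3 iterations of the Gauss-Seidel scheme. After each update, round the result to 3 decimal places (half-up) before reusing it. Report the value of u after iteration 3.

Iteration 1:
  u = (12 - (-3)·-3.000 - (2)·-3.000) / (7) = 1.286
  v = (8 - (-2)·1.286 - (-3)·-3.000) / (9) = 0.175
  w = (7 - (-1.3)·1.286 - (-3.2)·0.175) / (8.5) = 1.086
Iteration 2:
  u = (12 - (-3)·0.175 - (2)·1.086) / (7) = 1.479
  v = (8 - (-2)·1.479 - (-3)·1.086) / (9) = 1.580
  w = (7 - (-1.3)·1.479 - (-3.2)·1.580) / (8.5) = 1.645
Iteration 3:
  u = (12 - (-3)·1.580 - (2)·1.645) / (7) = 1.921
  v = (8 - (-2)·1.921 - (-3)·1.645) / (9) = 1.864
  w = (7 - (-1.3)·1.921 - (-3.2)·1.864) / (8.5) = 1.819

1.921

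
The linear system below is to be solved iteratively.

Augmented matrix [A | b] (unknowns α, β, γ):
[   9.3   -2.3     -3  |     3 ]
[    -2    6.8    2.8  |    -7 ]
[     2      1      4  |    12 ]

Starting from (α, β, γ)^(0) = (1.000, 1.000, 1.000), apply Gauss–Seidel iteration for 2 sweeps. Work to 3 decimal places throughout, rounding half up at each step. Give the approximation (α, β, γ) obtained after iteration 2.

(0.950, -1.923, 3.006)

Iteration 1:
  α = (3 - (-2.3)·1.000 - (-3)·1.000) / (9.3) = 0.892
  β = (-7 - (-2)·0.892 - (2.8)·1.000) / (6.8) = -1.179
  γ = (12 - (2)·0.892 - (1)·-1.179) / (4) = 2.849
Iteration 2:
  α = (3 - (-2.3)·-1.179 - (-3)·2.849) / (9.3) = 0.950
  β = (-7 - (-2)·0.950 - (2.8)·2.849) / (6.8) = -1.923
  γ = (12 - (2)·0.950 - (1)·-1.923) / (4) = 3.006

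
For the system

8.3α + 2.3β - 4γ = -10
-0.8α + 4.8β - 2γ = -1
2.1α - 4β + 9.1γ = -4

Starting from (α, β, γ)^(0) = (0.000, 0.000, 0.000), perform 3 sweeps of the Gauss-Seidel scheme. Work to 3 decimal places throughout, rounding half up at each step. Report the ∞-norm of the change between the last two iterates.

Iteration 1:
  α = (-10 - (2.3)·0.000 - (-4)·0.000) / (8.3) = -1.205
  β = (-1 - (-0.8)·-1.205 - (-2)·0.000) / (4.8) = -0.409
  γ = (-4 - (2.1)·-1.205 - (-4)·-0.409) / (9.1) = -0.341
Iteration 2:
  α = (-10 - (2.3)·-0.409 - (-4)·-0.341) / (8.3) = -1.256
  β = (-1 - (-0.8)·-1.256 - (-2)·-0.341) / (4.8) = -0.560
  γ = (-4 - (2.1)·-1.256 - (-4)·-0.560) / (9.1) = -0.396
Iteration 3:
  α = (-10 - (2.3)·-0.560 - (-4)·-0.396) / (8.3) = -1.240
  β = (-1 - (-0.8)·-1.240 - (-2)·-0.396) / (4.8) = -0.580
  γ = (-4 - (2.1)·-1.240 - (-4)·-0.580) / (9.1) = -0.408
Change: (0.016, -0.020, -0.012) → max |·| = 0.020

0.020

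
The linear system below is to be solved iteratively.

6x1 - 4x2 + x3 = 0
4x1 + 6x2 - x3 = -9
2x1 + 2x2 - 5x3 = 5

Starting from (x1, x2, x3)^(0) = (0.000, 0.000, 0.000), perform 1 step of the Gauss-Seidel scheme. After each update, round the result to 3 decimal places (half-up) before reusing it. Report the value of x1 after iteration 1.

Iteration 1:
  x1 = (0 - (-4)·0.000 - (1)·0.000) / (6) = 0.000
  x2 = (-9 - (4)·0.000 - (-1)·0.000) / (6) = -1.500
  x3 = (5 - (2)·0.000 - (2)·-1.500) / (-5) = -1.600

0.000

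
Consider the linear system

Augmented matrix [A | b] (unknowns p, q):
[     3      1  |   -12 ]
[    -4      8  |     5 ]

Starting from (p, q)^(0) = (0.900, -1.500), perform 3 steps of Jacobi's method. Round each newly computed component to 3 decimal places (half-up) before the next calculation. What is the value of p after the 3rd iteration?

Iteration 1:
  p = (-12 - (1)·-1.500) / (3) = -3.500
  q = (5 - (-4)·0.900) / (8) = 1.075
Iteration 2:
  p = (-12 - (1)·1.075) / (3) = -4.358
  q = (5 - (-4)·-3.500) / (8) = -1.125
Iteration 3:
  p = (-12 - (1)·-1.125) / (3) = -3.625
  q = (5 - (-4)·-4.358) / (8) = -1.554

-3.625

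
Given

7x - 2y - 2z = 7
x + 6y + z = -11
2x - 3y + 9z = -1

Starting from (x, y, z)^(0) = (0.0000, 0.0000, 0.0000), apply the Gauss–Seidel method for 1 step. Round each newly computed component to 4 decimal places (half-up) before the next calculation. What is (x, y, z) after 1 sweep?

(1.0000, -2.0000, -1.0000)

Iteration 1:
  x = (7 - (-2)·0.0000 - (-2)·0.0000) / (7) = 1.0000
  y = (-11 - (1)·1.0000 - (1)·0.0000) / (6) = -2.0000
  z = (-1 - (2)·1.0000 - (-3)·-2.0000) / (9) = -1.0000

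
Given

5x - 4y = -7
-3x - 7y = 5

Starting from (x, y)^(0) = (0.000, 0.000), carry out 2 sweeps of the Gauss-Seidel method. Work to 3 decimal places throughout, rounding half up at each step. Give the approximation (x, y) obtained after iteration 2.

(-1.491, -0.075)

Iteration 1:
  x = (-7 - (-4)·0.000) / (5) = -1.400
  y = (5 - (-3)·-1.400) / (-7) = -0.114
Iteration 2:
  x = (-7 - (-4)·-0.114) / (5) = -1.491
  y = (5 - (-3)·-1.491) / (-7) = -0.075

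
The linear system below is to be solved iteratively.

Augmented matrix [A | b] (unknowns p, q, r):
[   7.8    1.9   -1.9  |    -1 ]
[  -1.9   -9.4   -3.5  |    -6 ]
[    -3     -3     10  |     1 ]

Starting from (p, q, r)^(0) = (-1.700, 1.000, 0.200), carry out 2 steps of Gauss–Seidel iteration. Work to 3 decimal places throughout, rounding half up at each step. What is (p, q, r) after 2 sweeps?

Iteration 1:
  p = (-1 - (1.9)·1.000 - (-1.9)·0.200) / (7.8) = -0.323
  q = (-6 - (-1.9)·-0.323 - (-3.5)·0.200) / (-9.4) = 0.629
  r = (1 - (-3)·-0.323 - (-3)·0.629) / (10) = 0.192
Iteration 2:
  p = (-1 - (1.9)·0.629 - (-1.9)·0.192) / (7.8) = -0.235
  q = (-6 - (-1.9)·-0.235 - (-3.5)·0.192) / (-9.4) = 0.614
  r = (1 - (-3)·-0.235 - (-3)·0.614) / (10) = 0.214

(-0.235, 0.614, 0.214)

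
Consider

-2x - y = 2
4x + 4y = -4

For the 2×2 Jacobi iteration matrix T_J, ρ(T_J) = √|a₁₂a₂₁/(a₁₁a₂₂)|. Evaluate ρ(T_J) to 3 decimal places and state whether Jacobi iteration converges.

a₁₂a₂₁/(a₁₁a₂₂) = (-1)·(4) / ((-2)·(4)) = 0.500000
ρ = √|0.500000| = √0.500000 = 0.707
ρ < 1, so Jacobi converges

0.707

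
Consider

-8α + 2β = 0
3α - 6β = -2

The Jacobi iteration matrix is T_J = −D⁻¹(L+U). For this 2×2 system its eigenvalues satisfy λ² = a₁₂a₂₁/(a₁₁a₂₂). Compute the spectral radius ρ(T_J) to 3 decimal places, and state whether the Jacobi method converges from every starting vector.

a₁₂a₂₁/(a₁₁a₂₂) = (2)·(3) / ((-8)·(-6)) = 0.125000
ρ = √|0.125000| = √0.125000 = 0.354
ρ < 1, so Jacobi converges

0.354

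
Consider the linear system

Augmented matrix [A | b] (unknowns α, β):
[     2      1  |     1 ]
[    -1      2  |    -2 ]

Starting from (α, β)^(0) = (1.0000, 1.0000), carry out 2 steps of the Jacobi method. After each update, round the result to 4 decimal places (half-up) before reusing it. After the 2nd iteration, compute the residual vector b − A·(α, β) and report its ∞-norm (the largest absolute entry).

0.7500

Iteration 1:
  α = (1 - (1)·1.0000) / (2) = 0.0000
  β = (-2 - (-1)·1.0000) / (2) = -0.5000
Iteration 2:
  α = (1 - (1)·-0.5000) / (2) = 0.7500
  β = (-2 - (-1)·0.0000) / (2) = -1.0000
Residual b − A·x = (0.5000, 0.7500); ∞-norm = 0.7500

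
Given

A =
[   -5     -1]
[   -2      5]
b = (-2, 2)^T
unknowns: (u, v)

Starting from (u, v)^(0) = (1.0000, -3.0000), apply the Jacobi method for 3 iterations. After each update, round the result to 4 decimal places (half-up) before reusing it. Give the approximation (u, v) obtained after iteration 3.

Iteration 1:
  u = (-2 - (-1)·-3.0000) / (-5) = 1.0000
  v = (2 - (-2)·1.0000) / (5) = 0.8000
Iteration 2:
  u = (-2 - (-1)·0.8000) / (-5) = 0.2400
  v = (2 - (-2)·1.0000) / (5) = 0.8000
Iteration 3:
  u = (-2 - (-1)·0.8000) / (-5) = 0.2400
  v = (2 - (-2)·0.2400) / (5) = 0.4960

(0.2400, 0.4960)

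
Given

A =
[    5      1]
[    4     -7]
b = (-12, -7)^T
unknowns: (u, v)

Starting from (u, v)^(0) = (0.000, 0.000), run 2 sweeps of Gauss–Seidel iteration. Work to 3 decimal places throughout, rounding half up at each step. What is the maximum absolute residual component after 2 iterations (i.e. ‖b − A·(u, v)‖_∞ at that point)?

0.041

Iteration 1:
  u = (-12 - (1)·0.000) / (5) = -2.400
  v = (-7 - (4)·-2.400) / (-7) = -0.371
Iteration 2:
  u = (-12 - (1)·-0.371) / (5) = -2.326
  v = (-7 - (4)·-2.326) / (-7) = -0.329
Residual b − A·x = (-0.041, 0.001); ∞-norm = 0.041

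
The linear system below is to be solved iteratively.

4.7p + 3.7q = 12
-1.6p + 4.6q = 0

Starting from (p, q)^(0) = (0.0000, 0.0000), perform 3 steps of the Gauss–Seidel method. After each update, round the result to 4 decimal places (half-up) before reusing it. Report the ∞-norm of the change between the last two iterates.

Iteration 1:
  p = (12 - (3.7)·0.0000) / (4.7) = 2.5532
  q = (0 - (-1.6)·2.5532) / (4.6) = 0.8881
Iteration 2:
  p = (12 - (3.7)·0.8881) / (4.7) = 1.8540
  q = (0 - (-1.6)·1.8540) / (4.6) = 0.6449
Iteration 3:
  p = (12 - (3.7)·0.6449) / (4.7) = 2.0455
  q = (0 - (-1.6)·2.0455) / (4.6) = 0.7115
Change: (0.1915, 0.0666) → max |·| = 0.1915

0.1915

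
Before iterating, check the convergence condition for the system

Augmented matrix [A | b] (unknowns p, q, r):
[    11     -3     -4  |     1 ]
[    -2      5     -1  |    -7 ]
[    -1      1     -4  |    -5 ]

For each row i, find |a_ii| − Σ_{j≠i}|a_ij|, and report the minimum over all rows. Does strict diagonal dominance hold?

2

row 1: |11| − (3+4) = 4
row 2: |5| − (2+1) = 2
row 3: |-4| − (1+1) = 2
minimum over rows = 2 → strictly diagonally dominant (convergence guaranteed)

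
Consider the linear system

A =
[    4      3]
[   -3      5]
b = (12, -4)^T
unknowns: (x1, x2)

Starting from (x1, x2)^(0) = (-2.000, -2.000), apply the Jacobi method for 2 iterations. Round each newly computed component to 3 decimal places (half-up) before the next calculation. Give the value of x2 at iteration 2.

1.900

Iteration 1:
  x1 = (12 - (3)·-2.000) / (4) = 4.500
  x2 = (-4 - (-3)·-2.000) / (5) = -2.000
Iteration 2:
  x1 = (12 - (3)·-2.000) / (4) = 4.500
  x2 = (-4 - (-3)·4.500) / (5) = 1.900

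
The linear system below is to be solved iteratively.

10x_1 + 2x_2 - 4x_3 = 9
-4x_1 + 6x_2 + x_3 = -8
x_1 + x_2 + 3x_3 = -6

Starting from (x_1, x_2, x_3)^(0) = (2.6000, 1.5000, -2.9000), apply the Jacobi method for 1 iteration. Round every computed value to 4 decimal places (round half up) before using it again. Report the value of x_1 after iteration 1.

Iteration 1:
  x_1 = (9 - (2)·1.5000 - (-4)·-2.9000) / (10) = -0.5600
  x_2 = (-8 - (-4)·2.6000 - (1)·-2.9000) / (6) = 0.8833
  x_3 = (-6 - (1)·2.6000 - (1)·1.5000) / (3) = -3.3667

-0.5600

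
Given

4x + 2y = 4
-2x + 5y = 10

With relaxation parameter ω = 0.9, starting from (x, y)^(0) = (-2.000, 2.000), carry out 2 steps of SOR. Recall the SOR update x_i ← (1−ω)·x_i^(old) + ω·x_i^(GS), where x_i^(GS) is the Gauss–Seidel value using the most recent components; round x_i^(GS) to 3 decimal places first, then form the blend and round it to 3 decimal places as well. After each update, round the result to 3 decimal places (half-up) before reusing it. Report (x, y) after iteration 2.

Iteration 1:
  x: GS value = (4 - (2)·2.000) / (4) = 0.000;  x ← (1−ω)·-2.000 + ω·0.000 = -0.200
  y: GS value = (10 - (-2)·-0.200) / (5) = 1.920;  y ← (1−ω)·2.000 + ω·1.920 = 1.928
Iteration 2:
  x: GS value = (4 - (2)·1.928) / (4) = 0.036;  x ← (1−ω)·-0.200 + ω·0.036 = 0.012
  y: GS value = (10 - (-2)·0.012) / (5) = 2.005;  y ← (1−ω)·1.928 + ω·2.005 = 1.997

(0.012, 1.997)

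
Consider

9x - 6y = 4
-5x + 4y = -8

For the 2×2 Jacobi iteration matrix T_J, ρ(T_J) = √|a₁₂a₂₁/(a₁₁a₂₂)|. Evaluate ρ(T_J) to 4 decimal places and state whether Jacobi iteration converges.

a₁₂a₂₁/(a₁₁a₂₂) = (-6)·(-5) / ((9)·(4)) = 0.833333
ρ = √|0.833333| = √0.833333 = 0.9129
ρ < 1, so Jacobi converges

0.9129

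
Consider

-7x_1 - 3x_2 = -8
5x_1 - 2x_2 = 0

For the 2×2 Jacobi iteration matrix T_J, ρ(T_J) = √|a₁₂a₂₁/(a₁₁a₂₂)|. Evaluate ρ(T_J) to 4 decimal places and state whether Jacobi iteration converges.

a₁₂a₂₁/(a₁₁a₂₂) = (-3)·(5) / ((-7)·(-2)) = -1.071429
ρ = √|-1.071429| = √1.071429 = 1.0351
ρ > 1, so Jacobi diverges

1.0351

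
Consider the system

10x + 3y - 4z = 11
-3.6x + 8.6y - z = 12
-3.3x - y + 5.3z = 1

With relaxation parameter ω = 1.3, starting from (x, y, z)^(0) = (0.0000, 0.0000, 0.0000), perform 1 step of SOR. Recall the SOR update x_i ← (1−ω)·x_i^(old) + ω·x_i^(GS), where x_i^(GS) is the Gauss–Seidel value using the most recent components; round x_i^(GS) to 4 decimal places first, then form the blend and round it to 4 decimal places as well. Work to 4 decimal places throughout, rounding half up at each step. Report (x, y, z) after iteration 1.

(1.4300, 2.5922, 2.0387)

Iteration 1:
  x: GS value = (11 - (3)·0.0000 - (-4)·0.0000) / (10) = 1.1000;  x ← (1−ω)·0.0000 + ω·1.1000 = 1.4300
  y: GS value = (12 - (-3.6)·1.4300 - (-1)·0.0000) / (8.6) = 1.9940;  y ← (1−ω)·0.0000 + ω·1.9940 = 2.5922
  z: GS value = (1 - (-3.3)·1.4300 - (-1)·2.5922) / (5.3) = 1.5682;  z ← (1−ω)·0.0000 + ω·1.5682 = 2.0387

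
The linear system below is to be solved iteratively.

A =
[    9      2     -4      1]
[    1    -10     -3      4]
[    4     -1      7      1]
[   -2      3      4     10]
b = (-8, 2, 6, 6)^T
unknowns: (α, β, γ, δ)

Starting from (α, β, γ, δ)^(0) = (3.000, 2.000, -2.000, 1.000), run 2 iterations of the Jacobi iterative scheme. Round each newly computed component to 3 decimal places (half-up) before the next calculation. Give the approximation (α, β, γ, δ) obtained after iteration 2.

Iteration 1:
  α = (-8 - (2)·2.000 - (-4)·-2.000 - (1)·1.000) / (9) = -2.333
  β = (2 - (1)·3.000 - (-3)·-2.000 - (4)·1.000) / (-10) = 1.100
  γ = (6 - (4)·3.000 - (-1)·2.000 - (1)·1.000) / (7) = -0.714
  δ = (6 - (-2)·3.000 - (3)·2.000 - (4)·-2.000) / (10) = 1.400
Iteration 2:
  α = (-8 - (2)·1.100 - (-4)·-0.714 - (1)·1.400) / (9) = -1.606
  β = (2 - (1)·-2.333 - (-3)·-0.714 - (4)·1.400) / (-10) = 0.341
  γ = (6 - (4)·-2.333 - (-1)·1.100 - (1)·1.400) / (7) = 2.147
  δ = (6 - (-2)·-2.333 - (3)·1.100 - (4)·-0.714) / (10) = 0.089

(-1.606, 0.341, 2.147, 0.089)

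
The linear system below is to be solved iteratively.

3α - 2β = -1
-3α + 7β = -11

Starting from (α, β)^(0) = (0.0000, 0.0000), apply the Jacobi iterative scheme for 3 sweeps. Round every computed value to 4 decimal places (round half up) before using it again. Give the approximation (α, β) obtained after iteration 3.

Iteration 1:
  α = (-1 - (-2)·0.0000) / (3) = -0.3333
  β = (-11 - (-3)·0.0000) / (7) = -1.5714
Iteration 2:
  α = (-1 - (-2)·-1.5714) / (3) = -1.3809
  β = (-11 - (-3)·-0.3333) / (7) = -1.7143
Iteration 3:
  α = (-1 - (-2)·-1.7143) / (3) = -1.4762
  β = (-11 - (-3)·-1.3809) / (7) = -2.1632

(-1.4762, -2.1632)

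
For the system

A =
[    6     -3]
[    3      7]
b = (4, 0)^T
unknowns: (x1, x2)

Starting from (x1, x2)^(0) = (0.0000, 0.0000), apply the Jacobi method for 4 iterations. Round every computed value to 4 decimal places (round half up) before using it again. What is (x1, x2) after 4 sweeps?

(0.5238, -0.2245)

Iteration 1:
  x1 = (4 - (-3)·0.0000) / (6) = 0.6667
  x2 = (0 - (3)·0.0000) / (7) = 0.0000
Iteration 2:
  x1 = (4 - (-3)·0.0000) / (6) = 0.6667
  x2 = (0 - (3)·0.6667) / (7) = -0.2857
Iteration 3:
  x1 = (4 - (-3)·-0.2857) / (6) = 0.5238
  x2 = (0 - (3)·0.6667) / (7) = -0.2857
Iteration 4:
  x1 = (4 - (-3)·-0.2857) / (6) = 0.5238
  x2 = (0 - (3)·0.5238) / (7) = -0.2245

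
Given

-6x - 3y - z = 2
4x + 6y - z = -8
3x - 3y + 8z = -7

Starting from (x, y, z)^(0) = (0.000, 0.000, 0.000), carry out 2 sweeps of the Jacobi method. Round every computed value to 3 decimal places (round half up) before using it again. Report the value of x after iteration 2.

Iteration 1:
  x = (2 - (-3)·0.000 - (-1)·0.000) / (-6) = -0.333
  y = (-8 - (4)·0.000 - (-1)·0.000) / (6) = -1.333
  z = (-7 - (3)·0.000 - (-3)·0.000) / (8) = -0.875
Iteration 2:
  x = (2 - (-3)·-1.333 - (-1)·-0.875) / (-6) = 0.479
  y = (-8 - (4)·-0.333 - (-1)·-0.875) / (6) = -1.257
  z = (-7 - (3)·-0.333 - (-3)·-1.333) / (8) = -1.250

0.479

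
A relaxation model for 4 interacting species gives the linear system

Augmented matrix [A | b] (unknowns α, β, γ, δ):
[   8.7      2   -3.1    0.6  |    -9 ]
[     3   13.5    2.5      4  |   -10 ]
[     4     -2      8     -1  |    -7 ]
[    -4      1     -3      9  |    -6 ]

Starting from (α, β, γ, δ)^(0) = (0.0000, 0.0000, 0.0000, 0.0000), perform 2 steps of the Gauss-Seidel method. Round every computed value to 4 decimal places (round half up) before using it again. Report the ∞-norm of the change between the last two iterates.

0.4483

Iteration 1:
  α = (-9 - (2)·0.0000 - (-3.1)·0.0000 - (0.6)·0.0000) / (8.7) = -1.0345
  β = (-10 - (3)·-1.0345 - (2.5)·0.0000 - (4)·0.0000) / (13.5) = -0.5109
  γ = (-7 - (4)·-1.0345 - (-2)·-0.5109 - (-1)·0.0000) / (8) = -0.4855
  δ = (-6 - (-4)·-1.0345 - (1)·-0.5109 - (-3)·-0.4855) / (9) = -1.2315
Iteration 2:
  α = (-9 - (2)·-0.5109 - (-3.1)·-0.4855 - (0.6)·-1.2315) / (8.7) = -1.0051
  β = (-10 - (3)·-1.0051 - (2.5)·-0.4855 - (4)·-1.2315) / (13.5) = -0.0626
  γ = (-7 - (4)·-1.0051 - (-2)·-0.0626 - (-1)·-1.2315) / (8) = -0.5420
  δ = (-6 - (-4)·-1.0051 - (1)·-0.0626 - (-3)·-0.5420) / (9) = -1.2871
Change: (0.0294, 0.4483, -0.0565, -0.0556) → max |·| = 0.4483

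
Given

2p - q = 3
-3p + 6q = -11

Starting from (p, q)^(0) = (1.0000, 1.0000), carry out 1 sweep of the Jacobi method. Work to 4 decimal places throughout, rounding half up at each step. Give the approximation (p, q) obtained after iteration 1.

(2.0000, -1.3333)

Iteration 1:
  p = (3 - (-1)·1.0000) / (2) = 2.0000
  q = (-11 - (-3)·1.0000) / (6) = -1.3333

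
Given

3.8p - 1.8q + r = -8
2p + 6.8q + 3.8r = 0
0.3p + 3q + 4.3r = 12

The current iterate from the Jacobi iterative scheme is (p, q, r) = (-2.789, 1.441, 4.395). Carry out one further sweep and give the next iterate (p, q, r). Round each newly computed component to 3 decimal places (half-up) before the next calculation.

One sweep:
  p = (-8 - (-1.8)·1.441 - (1)·4.395) / (3.8) = -2.579
  q = (0 - (2)·-2.789 - (3.8)·4.395) / (6.8) = -1.636
  r = (12 - (0.3)·-2.789 - (3)·1.441) / (4.3) = 1.980

(-2.579, -1.636, 1.980)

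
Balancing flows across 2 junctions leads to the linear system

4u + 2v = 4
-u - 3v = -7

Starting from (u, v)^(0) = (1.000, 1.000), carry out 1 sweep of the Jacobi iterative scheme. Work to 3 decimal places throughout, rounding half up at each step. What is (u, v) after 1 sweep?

Iteration 1:
  u = (4 - (2)·1.000) / (4) = 0.500
  v = (-7 - (-1)·1.000) / (-3) = 2.000

(0.500, 2.000)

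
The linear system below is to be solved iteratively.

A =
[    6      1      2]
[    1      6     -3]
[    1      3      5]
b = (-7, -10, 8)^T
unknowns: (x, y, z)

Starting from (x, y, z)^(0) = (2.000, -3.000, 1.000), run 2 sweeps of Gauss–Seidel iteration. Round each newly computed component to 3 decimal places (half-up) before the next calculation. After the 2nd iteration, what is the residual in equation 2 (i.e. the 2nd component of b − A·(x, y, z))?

Iteration 1:
  x = (-7 - (1)·-3.000 - (2)·1.000) / (6) = -1.000
  y = (-10 - (1)·-1.000 - (-3)·1.000) / (6) = -1.000
  z = (8 - (1)·-1.000 - (3)·-1.000) / (5) = 2.400
Iteration 2:
  x = (-7 - (1)·-1.000 - (2)·2.400) / (6) = -1.800
  y = (-10 - (1)·-1.800 - (-3)·2.400) / (6) = -0.167
  z = (8 - (1)·-1.800 - (3)·-0.167) / (5) = 2.060
Residual b − A·x = (-0.153, -1.018, 0.001)

-1.018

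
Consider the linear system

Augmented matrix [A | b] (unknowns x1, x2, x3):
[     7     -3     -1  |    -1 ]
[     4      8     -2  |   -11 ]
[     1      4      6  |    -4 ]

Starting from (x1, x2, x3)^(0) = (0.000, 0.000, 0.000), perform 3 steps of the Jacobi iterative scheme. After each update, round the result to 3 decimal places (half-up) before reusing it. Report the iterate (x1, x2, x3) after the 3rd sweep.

(-0.734, -0.893, 0.451)

Iteration 1:
  x1 = (-1 - (-3)·0.000 - (-1)·0.000) / (7) = -0.143
  x2 = (-11 - (4)·0.000 - (-2)·0.000) / (8) = -1.375
  x3 = (-4 - (1)·0.000 - (4)·0.000) / (6) = -0.667
Iteration 2:
  x1 = (-1 - (-3)·-1.375 - (-1)·-0.667) / (7) = -0.827
  x2 = (-11 - (4)·-0.143 - (-2)·-0.667) / (8) = -1.470
  x3 = (-4 - (1)·-0.143 - (4)·-1.375) / (6) = 0.274
Iteration 3:
  x1 = (-1 - (-3)·-1.470 - (-1)·0.274) / (7) = -0.734
  x2 = (-11 - (4)·-0.827 - (-2)·0.274) / (8) = -0.893
  x3 = (-4 - (1)·-0.827 - (4)·-1.470) / (6) = 0.451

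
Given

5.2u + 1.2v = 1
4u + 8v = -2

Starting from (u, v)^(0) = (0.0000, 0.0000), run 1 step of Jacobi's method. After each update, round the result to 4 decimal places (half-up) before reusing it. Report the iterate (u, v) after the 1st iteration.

(0.1923, -0.2500)

Iteration 1:
  u = (1 - (1.2)·0.0000) / (5.2) = 0.1923
  v = (-2 - (4)·0.0000) / (8) = -0.2500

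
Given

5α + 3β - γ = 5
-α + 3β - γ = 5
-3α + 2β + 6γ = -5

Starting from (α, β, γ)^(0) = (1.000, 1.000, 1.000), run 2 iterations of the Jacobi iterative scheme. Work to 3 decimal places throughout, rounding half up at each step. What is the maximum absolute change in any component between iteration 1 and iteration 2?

Iteration 1:
  α = (5 - (3)·1.000 - (-1)·1.000) / (5) = 0.600
  β = (5 - (-1)·1.000 - (-1)·1.000) / (3) = 2.333
  γ = (-5 - (-3)·1.000 - (2)·1.000) / (6) = -0.667
Iteration 2:
  α = (5 - (3)·2.333 - (-1)·-0.667) / (5) = -0.533
  β = (5 - (-1)·0.600 - (-1)·-0.667) / (3) = 1.644
  γ = (-5 - (-3)·0.600 - (2)·2.333) / (6) = -1.311
Change: (-1.133, -0.689, -0.644) → max |·| = 1.133

1.133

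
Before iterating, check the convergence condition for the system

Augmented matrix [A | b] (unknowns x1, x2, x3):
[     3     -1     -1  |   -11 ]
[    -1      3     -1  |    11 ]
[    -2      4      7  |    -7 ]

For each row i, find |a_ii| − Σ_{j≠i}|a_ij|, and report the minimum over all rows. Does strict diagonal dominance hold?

1

row 1: |3| − (1+1) = 1
row 2: |3| − (1+1) = 1
row 3: |7| − (2+4) = 1
minimum over rows = 1 → strictly diagonally dominant (convergence guaranteed)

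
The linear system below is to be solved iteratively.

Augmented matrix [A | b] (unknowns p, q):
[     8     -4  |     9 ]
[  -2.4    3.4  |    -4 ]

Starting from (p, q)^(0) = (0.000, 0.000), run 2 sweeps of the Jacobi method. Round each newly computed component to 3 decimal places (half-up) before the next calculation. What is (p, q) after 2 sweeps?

(0.537, -0.382)

Iteration 1:
  p = (9 - (-4)·0.000) / (8) = 1.125
  q = (-4 - (-2.4)·0.000) / (3.4) = -1.176
Iteration 2:
  p = (9 - (-4)·-1.176) / (8) = 0.537
  q = (-4 - (-2.4)·1.125) / (3.4) = -0.382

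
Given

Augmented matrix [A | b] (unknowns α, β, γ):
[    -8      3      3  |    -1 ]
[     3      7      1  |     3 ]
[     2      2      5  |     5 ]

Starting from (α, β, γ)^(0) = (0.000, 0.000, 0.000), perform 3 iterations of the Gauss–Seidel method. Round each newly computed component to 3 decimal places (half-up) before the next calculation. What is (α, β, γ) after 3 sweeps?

(0.431, 0.137, 0.773)

Iteration 1:
  α = (-1 - (3)·0.000 - (3)·0.000) / (-8) = 0.125
  β = (3 - (3)·0.125 - (1)·0.000) / (7) = 0.375
  γ = (5 - (2)·0.125 - (2)·0.375) / (5) = 0.800
Iteration 2:
  α = (-1 - (3)·0.375 - (3)·0.800) / (-8) = 0.566
  β = (3 - (3)·0.566 - (1)·0.800) / (7) = 0.072
  γ = (5 - (2)·0.566 - (2)·0.072) / (5) = 0.745
Iteration 3:
  α = (-1 - (3)·0.072 - (3)·0.745) / (-8) = 0.431
  β = (3 - (3)·0.431 - (1)·0.745) / (7) = 0.137
  γ = (5 - (2)·0.431 - (2)·0.137) / (5) = 0.773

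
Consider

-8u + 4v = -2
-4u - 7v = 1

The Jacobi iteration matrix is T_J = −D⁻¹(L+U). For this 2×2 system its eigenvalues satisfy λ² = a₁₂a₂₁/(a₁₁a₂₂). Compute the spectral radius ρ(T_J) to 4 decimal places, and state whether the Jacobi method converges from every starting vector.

0.5345

a₁₂a₂₁/(a₁₁a₂₂) = (4)·(-4) / ((-8)·(-7)) = -0.285714
ρ = √|-0.285714| = √0.285714 = 0.5345
ρ < 1, so Jacobi converges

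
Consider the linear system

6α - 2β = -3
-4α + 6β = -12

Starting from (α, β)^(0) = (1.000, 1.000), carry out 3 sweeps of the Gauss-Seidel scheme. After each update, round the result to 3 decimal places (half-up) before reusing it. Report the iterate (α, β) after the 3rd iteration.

Iteration 1:
  α = (-3 - (-2)·1.000) / (6) = -0.167
  β = (-12 - (-4)·-0.167) / (6) = -2.111
Iteration 2:
  α = (-3 - (-2)·-2.111) / (6) = -1.204
  β = (-12 - (-4)·-1.204) / (6) = -2.803
Iteration 3:
  α = (-3 - (-2)·-2.803) / (6) = -1.434
  β = (-12 - (-4)·-1.434) / (6) = -2.956

(-1.434, -2.956)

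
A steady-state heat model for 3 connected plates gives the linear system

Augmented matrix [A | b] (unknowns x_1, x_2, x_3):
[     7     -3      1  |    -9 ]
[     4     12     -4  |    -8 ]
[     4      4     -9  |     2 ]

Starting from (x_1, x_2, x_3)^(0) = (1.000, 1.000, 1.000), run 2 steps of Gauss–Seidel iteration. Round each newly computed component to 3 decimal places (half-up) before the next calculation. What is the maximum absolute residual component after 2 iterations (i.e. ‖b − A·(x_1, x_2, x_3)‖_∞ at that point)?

1.216

Iteration 1:
  x_1 = (-9 - (-3)·1.000 - (1)·1.000) / (7) = -1.000
  x_2 = (-8 - (4)·-1.000 - (-4)·1.000) / (12) = 0.000
  x_3 = (2 - (4)·-1.000 - (4)·0.000) / (-9) = -0.667
Iteration 2:
  x_1 = (-9 - (-3)·0.000 - (1)·-0.667) / (7) = -1.190
  x_2 = (-8 - (4)·-1.190 - (-4)·-0.667) / (12) = -0.492
  x_3 = (2 - (4)·-1.190 - (4)·-0.492) / (-9) = -0.970
Residual b − A·x = (-1.176, -1.216, -0.002); ∞-norm = 1.216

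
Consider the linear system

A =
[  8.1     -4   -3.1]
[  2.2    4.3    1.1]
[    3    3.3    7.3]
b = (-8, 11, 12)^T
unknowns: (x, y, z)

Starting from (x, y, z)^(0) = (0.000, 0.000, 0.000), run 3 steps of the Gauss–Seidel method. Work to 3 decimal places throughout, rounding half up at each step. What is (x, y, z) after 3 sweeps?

(0.157, 2.369, 0.508)

Iteration 1:
  x = (-8 - (-4)·0.000 - (-3.1)·0.000) / (8.1) = -0.988
  y = (11 - (2.2)·-0.988 - (1.1)·0.000) / (4.3) = 3.064
  z = (12 - (3)·-0.988 - (3.3)·3.064) / (7.3) = 0.665
Iteration 2:
  x = (-8 - (-4)·3.064 - (-3.1)·0.665) / (8.1) = 0.780
  y = (11 - (2.2)·0.780 - (1.1)·0.665) / (4.3) = 1.989
  z = (12 - (3)·0.780 - (3.3)·1.989) / (7.3) = 0.424
Iteration 3:
  x = (-8 - (-4)·1.989 - (-3.1)·0.424) / (8.1) = 0.157
  y = (11 - (2.2)·0.157 - (1.1)·0.424) / (4.3) = 2.369
  z = (12 - (3)·0.157 - (3.3)·2.369) / (7.3) = 0.508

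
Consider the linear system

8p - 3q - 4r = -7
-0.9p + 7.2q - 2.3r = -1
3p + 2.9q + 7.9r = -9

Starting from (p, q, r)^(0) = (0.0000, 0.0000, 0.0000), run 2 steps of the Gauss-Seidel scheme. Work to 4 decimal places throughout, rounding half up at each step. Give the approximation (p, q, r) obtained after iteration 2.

Iteration 1:
  p = (-7 - (-3)·0.0000 - (-4)·0.0000) / (8) = -0.8750
  q = (-1 - (-0.9)·-0.8750 - (-2.3)·0.0000) / (7.2) = -0.2483
  r = (-9 - (3)·-0.8750 - (2.9)·-0.2483) / (7.9) = -0.7158
Iteration 2:
  p = (-7 - (-3)·-0.2483 - (-4)·-0.7158) / (8) = -1.3260
  q = (-1 - (-0.9)·-1.3260 - (-2.3)·-0.7158) / (7.2) = -0.5333
  r = (-9 - (3)·-1.3260 - (2.9)·-0.5333) / (7.9) = -0.4399

(-1.3260, -0.5333, -0.4399)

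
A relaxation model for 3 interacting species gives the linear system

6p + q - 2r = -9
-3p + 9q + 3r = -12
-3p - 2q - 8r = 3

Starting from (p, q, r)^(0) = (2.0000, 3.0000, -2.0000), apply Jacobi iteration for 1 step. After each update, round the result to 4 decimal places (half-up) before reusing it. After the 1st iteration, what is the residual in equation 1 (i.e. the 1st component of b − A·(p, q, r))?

Iteration 1:
  p = (-9 - (1)·3.0000 - (-2)·-2.0000) / (6) = -2.6667
  q = (-12 - (-3)·2.0000 - (3)·-2.0000) / (9) = 0.0000
  r = (3 - (-3)·2.0000 - (-2)·3.0000) / (-8) = -1.8750
Residual b − A·x = (3.2502, -14.3751, -20.0001)

3.2502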